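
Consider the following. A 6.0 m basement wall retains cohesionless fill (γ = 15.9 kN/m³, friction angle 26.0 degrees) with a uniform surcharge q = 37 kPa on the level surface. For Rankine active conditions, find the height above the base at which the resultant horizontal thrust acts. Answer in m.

2.44 m

K_a = 0.3905.
Triangular part P₁ = ½K_aγH² = 111.8 at H/3 = 2.000 m; rectangular part P₂ = K_a q H = 86.68 at H/2 = 3.000 m.
ȳ = (P₁·2.000 + P₂·3.000)/(P₁+P₂) = 2.437 m.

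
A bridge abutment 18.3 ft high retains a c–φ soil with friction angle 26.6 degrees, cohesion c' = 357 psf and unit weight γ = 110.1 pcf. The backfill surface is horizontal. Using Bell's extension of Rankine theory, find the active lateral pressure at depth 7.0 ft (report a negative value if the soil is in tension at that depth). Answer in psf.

-147 psf

K_a = (1 − sin φ)/(1 + sin φ) = 0.3814.
σ_a = K_a γ z − 2c√K_a = 0.3814×110.1×7.0 − 2×357×0.6176 = -147.0 psf.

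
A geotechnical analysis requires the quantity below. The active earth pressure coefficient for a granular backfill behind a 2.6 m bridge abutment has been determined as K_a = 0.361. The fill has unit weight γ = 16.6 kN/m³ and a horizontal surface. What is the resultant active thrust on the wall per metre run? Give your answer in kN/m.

P = ½ K_a γ H² = 0.5 × 0.361 × 16.6 × 2.6² = 20.25 kN/m.

20.3 kN/m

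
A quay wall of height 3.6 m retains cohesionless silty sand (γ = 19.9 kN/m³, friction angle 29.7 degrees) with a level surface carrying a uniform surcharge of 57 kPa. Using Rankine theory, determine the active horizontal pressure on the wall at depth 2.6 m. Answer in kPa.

K_a = (1 − sin φ)/(1 + sin φ) = 0.3374.
σ_v = γz + q = 19.9 × 2.6 + 57 = 108.7 kPa.
σ_h = K_a σ_v = 0.3374 × 108.7 = 36.69 kPa.

36.7 kPa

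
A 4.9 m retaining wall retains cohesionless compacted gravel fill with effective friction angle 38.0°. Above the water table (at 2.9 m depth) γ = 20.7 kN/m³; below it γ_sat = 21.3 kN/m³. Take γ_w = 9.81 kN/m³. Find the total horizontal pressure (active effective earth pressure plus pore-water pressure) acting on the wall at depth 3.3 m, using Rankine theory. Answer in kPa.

19.3 kPa

K_a = (1 − sin φ)/(1 + sin φ) = 0.2379.
γ' = 21.3 − 9.81 = 11.49 kN/m³.
Effective vertical stress at 3.3 m: σ'_v = 20.7×2.9 + 11.49×0.400 = 64.63 kPa.
σ'_h = K_a σ'_v = 0.2379 × 64.63 = 15.37 kPa; u = γ_w × 0.400 = 3.924 kPa.
Total σ_h = 15.37 + 3.924 = 19.30 kPa.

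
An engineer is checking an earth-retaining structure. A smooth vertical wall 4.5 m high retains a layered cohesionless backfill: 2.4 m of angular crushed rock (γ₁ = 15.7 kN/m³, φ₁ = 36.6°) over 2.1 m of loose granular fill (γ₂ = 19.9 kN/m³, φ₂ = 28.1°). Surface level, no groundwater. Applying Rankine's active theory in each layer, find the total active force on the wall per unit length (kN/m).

55.7 kN/m

K_a1 = tan²(45°−36.6°/2) = 0.2530; K_a2 = tan²(45°−28.1°/2) = 0.3596.
Layer 1: σ at base = K_a1 γ₁ h₁ = 9.531 kPa; P₁ = ½×9.531×2.4 = 11.44.
Layer 2: σ_v at top = γ₁h₁ = 37.68; σ_h top = K_a2×37.68 = 13.55; σ_h base = K_a2×(37.68+19.9×2.1) = 28.58.
P₂ = ½(13.55+28.58)×2.1 = 44.23. Total P_a = 11.44+44.23 = 55.67 kN/m.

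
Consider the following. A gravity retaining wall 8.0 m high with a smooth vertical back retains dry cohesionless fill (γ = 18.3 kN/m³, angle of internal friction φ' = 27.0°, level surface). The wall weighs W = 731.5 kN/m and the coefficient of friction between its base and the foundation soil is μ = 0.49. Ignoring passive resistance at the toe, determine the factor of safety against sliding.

1.63

K_a = tan²(45° − 27.0°/2) = 0.3755.
P_a = ½K_aγH² = 0.5×0.3755×18.3×8.0² = 219.9 kN/m, acting at H/3 = 2.667 m above the base.
FS_sliding = μW / P_a = 0.49×731.5 / 219.9 = 1.630.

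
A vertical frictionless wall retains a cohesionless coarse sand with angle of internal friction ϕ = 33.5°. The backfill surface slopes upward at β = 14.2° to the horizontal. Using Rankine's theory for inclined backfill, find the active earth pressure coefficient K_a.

0.315

K_a = cos β · (cos β − √(cos²β − cos²φ)) / (cos β + √(cos²β − cos²φ)).
cos β = 0.9694, cos φ = 0.8339, √(cos²β − cos²φ) = 0.4944.
K_a = 0.9694 × (0.9694 − 0.4944)/(0.9694 + 0.4944) = 0.3146.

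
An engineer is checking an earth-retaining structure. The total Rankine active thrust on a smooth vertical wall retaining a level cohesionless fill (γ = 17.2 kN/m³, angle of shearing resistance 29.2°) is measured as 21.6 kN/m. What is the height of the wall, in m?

K_a = 0.3442. P_a = ½ K_a γ H² ⇒ H = √(2P_a/(K_a γ)).
H = √(2×21.6/(0.3442×17.2)) = 2.701 m.

2.70 m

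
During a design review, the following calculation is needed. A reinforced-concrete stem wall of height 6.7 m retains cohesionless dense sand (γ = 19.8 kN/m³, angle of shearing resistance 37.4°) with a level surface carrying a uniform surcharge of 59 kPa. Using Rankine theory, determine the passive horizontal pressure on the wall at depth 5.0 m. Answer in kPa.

K_p = (1 + sin φ)/(1 − sin φ) = 4.094.
σ_v = γz + q = 19.8 × 5.0 + 59 = 158.0 kPa.
σ_h = K_p σ_v = 4.094 × 158.0 = 646.8 kPa.

647 kPa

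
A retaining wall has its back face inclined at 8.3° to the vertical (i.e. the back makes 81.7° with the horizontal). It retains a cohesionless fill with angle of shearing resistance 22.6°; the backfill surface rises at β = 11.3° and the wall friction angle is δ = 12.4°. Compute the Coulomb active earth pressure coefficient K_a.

K_a = sin²(α+φ) / [sin²α · sin(α−δ) · (1 + √{sin(φ+δ)sin(φ−β) / (sin(α−δ)sin(α+β))})²].
With α = 81.7°, φ = 22.6°, δ = 12.4°, β = 11.3°: K_a = 0.5651.

0.565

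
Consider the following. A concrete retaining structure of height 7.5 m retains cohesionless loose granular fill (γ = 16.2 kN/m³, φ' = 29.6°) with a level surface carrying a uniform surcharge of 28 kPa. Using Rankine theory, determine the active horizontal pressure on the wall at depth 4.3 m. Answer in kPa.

33.1 kPa

K_a = (1 − sin φ)/(1 + sin φ) = 0.3387.
σ_v = γz + q = 16.2 × 4.3 + 28 = 97.66 kPa.
σ_h = K_a σ_v = 0.3387 × 97.66 = 33.08 kPa.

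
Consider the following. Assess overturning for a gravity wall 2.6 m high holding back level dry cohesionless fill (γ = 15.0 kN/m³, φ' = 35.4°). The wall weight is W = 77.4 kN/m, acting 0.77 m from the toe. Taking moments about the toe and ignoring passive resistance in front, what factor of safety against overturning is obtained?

K_a = tan²(45° − 35.4°/2) = 0.2664.
P_a = ½K_aγH² = 0.5×0.2664×15.0×2.6² = 13.51 kN/m, acting at H/3 = 0.8667 m above the base.
Overturning moment M_o = P_a × H/3 = 13.51 × 0.8667 = 11.71.
Resisting moment M_r = W × 0.77 = 77.4 × 0.77 = 59.60.
FS_overturning = M_r/M_o = 59.60/11.71 = 5.091.

5.09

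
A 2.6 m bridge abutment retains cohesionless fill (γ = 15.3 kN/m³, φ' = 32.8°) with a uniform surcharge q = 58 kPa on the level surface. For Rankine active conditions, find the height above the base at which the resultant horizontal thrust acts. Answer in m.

K_a = 0.2973.
Triangular part P₁ = ½K_aγH² = 15.37 at H/3 = 0.8667 m; rectangular part P₂ = K_a q H = 44.83 at H/2 = 1.300 m.
ȳ = (P₁·0.8667 + P₂·1.300)/(P₁+P₂) = 1.189 m.

1.19 m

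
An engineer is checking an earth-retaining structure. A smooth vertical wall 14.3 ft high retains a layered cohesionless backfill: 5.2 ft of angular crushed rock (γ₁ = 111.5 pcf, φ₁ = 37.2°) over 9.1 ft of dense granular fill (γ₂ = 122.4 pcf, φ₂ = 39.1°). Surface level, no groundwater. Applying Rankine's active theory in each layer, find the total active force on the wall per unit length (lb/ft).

K_a1 = tan²(45°−37.2°/2) = 0.2464; K_a2 = tan²(45°−39.1°/2) = 0.2265.
Layer 1: σ at base = K_a1 γ₁ h₁ = 142.9 psf; P₁ = ½×142.9×5.2 = 371.5.
Layer 2: σ_v at top = γ₁h₁ = 579.8; σ_h top = K_a2×579.8 = 131.3; σ_h base = K_a2×(579.8+122.4×9.1) = 383.6.
P₂ = ½(131.3+383.6)×9.1 = 2343. Total P_a = 371.5+2343 = 2714 lb/ft.

2710 lb/ft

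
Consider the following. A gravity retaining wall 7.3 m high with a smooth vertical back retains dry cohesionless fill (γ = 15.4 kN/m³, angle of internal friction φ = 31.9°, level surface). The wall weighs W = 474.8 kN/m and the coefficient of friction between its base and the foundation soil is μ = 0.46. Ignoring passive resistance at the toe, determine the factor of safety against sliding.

K_a = tan²(45° − 31.9°/2) = 0.3085.
P_a = ½K_aγH² = 0.5×0.3085×15.4×7.3² = 126.6 kN/m, acting at H/3 = 2.433 m above the base.
FS_sliding = μW / P_a = 0.46×474.8 / 126.6 = 1.725.

1.73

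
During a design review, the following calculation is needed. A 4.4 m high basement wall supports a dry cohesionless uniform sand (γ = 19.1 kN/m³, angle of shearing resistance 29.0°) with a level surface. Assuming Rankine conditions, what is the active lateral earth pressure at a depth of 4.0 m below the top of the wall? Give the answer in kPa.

26.5 kPa

K_a = (1 − sin φ)/(1 + sin φ) = 0.3470.
σ_h = K_a γ z = 0.3470 × 19.1 × 4.0 = 26.51 kPa.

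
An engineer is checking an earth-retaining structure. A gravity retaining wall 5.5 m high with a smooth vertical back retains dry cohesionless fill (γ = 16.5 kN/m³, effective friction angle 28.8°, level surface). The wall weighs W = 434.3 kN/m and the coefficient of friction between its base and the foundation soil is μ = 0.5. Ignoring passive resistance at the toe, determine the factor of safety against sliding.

2.49

K_a = tan²(45° − 28.8°/2) = 0.3498.
P_a = ½K_aγH² = 0.5×0.3498×16.5×5.5² = 87.28 kN/m, acting at H/3 = 1.833 m above the base.
FS_sliding = μW / P_a = 0.5×434.3 / 87.28 = 2.488.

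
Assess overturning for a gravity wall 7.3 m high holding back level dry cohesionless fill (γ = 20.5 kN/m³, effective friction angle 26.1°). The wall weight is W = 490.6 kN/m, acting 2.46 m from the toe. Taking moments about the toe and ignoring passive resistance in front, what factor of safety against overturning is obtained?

K_a = tan²(45° − 26.1°/2) = 0.3889.
P_a = ½K_aγH² = 0.5×0.3889×20.5×7.3² = 212.5 kN/m, acting at H/3 = 2.433 m above the base.
Overturning moment M_o = P_a × H/3 = 212.5 × 2.433 = 517.0.
Resisting moment M_r = W × 2.46 = 490.6 × 2.46 = 1207.
FS_overturning = M_r/M_o = 1207/517.0 = 2.335.

2.33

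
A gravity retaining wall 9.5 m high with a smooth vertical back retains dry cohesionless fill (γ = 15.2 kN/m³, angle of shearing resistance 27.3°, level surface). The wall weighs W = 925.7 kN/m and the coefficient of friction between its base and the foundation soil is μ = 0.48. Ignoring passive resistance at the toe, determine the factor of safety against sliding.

K_a = tan²(45° − 27.3°/2) = 0.3711.
P_a = ½K_aγH² = 0.5×0.3711×15.2×9.5² = 254.6 kN/m, acting at H/3 = 3.167 m above the base.
FS_sliding = μW / P_a = 0.48×925.7 / 254.6 = 1.746.

1.75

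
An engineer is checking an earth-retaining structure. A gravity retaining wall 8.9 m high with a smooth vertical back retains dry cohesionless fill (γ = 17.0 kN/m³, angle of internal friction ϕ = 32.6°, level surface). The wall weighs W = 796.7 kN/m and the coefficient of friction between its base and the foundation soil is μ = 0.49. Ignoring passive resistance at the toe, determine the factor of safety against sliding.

K_a = tan²(45° − 32.6°/2) = 0.2997.
P_a = ½K_aγH² = 0.5×0.2997×17.0×8.9² = 201.8 kN/m, acting at H/3 = 2.967 m above the base.
FS_sliding = μW / P_a = 0.49×796.7 / 201.8 = 1.934.

1.93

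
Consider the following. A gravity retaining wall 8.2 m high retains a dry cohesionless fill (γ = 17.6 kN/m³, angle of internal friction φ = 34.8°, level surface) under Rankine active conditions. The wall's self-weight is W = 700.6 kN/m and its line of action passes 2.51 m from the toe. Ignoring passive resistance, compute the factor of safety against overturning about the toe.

K_a = tan²(45° − 34.8°/2) = 0.2733.
P_a = ½K_aγH² = 0.5×0.2733×17.6×8.2² = 161.7 kN/m, acting at H/3 = 2.733 m above the base.
Overturning moment M_o = P_a × H/3 = 161.7 × 2.733 = 442.0.
Resisting moment M_r = W × 2.51 = 700.6 × 2.51 = 1759.
FS_overturning = M_r/M_o = 1759/442.0 = 3.978.

3.98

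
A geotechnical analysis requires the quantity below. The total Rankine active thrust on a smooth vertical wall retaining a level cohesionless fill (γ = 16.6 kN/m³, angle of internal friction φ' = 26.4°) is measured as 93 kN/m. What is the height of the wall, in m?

K_a = 0.3844. P_a = ½ K_a γ H² ⇒ H = √(2P_a/(K_a γ)).
H = √(2×93/(0.3844×16.6)) = 5.399 m.

5.40 m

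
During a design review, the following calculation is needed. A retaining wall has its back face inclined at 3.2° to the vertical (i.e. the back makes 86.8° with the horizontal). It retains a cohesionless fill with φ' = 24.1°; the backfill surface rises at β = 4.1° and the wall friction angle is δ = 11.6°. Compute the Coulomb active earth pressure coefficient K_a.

K_a = sin²(α+φ) / [sin²α · sin(α−δ) · (1 + √{sin(φ+δ)sin(φ−β) / (sin(α−δ)sin(α+β))})²].
With α = 86.8°, φ = 24.1°, δ = 11.6°, β = 4.1°: K_a = 0.4281.

0.428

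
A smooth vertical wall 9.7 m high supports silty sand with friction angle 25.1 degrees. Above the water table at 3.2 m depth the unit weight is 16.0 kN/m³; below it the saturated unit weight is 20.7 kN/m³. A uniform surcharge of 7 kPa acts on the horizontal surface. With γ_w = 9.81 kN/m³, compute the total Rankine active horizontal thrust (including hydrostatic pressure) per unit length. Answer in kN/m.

495 kN/m

K_a = tan²(45° − φ/2) = 0.4043.
γ' = 20.7 − 9.81 = 10.89 kN/m³. h₂ = H − d_w = 6.5 m.
σ'_h: at surface K_a·q = 2.830; at WT K_a(q+γd_w) = 23.53; at base K_a(q+γd_w+γ'h₂) = 52.15 kPa.
P₁ = ½(2.830+23.53)×3.2 = 42.18; P₂ = ½(23.53+52.15)×6.5 = 246.0; P_w = ½γ_w h₂² = 207.2.
Total = 42.18+246.0+207.2 = 495.4 kN/m.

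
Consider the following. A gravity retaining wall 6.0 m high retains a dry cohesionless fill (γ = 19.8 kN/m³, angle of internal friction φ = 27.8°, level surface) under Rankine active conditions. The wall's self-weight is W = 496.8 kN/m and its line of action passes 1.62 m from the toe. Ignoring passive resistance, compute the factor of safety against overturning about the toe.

K_a = tan²(45° − 27.8°/2) = 0.3639.
P_a = ½K_aγH² = 0.5×0.3639×19.8×6.0² = 129.7 kN/m, acting at H/3 = 2.000 m above the base.
Overturning moment M_o = P_a × H/3 = 129.7 × 2.000 = 259.4.
Resisting moment M_r = W × 1.62 = 496.8 × 1.62 = 804.8.
FS_overturning = M_r/M_o = 804.8/259.4 = 3.103.

3.10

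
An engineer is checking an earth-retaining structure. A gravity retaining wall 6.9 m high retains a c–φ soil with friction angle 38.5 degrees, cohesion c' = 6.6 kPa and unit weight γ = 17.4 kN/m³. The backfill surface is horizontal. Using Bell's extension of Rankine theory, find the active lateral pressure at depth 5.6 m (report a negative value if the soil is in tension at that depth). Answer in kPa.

16.3 kPa

K_a = (1 − sin φ)/(1 + sin φ) = 0.2327.
σ_a = K_a γ z − 2c√K_a = 0.2327×17.4×5.6 − 2×6.6×0.4823 = 16.30 kPa.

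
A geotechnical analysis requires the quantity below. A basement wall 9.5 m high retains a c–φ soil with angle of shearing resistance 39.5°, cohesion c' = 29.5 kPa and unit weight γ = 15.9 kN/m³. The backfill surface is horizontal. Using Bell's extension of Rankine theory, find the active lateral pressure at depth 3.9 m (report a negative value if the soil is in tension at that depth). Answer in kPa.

-14.0 kPa

K_a = (1 − sin φ)/(1 + sin φ) = 0.2224.
σ_a = K_a γ z − 2c√K_a = 0.2224×15.9×3.9 − 2×29.5×0.4716 = -14.03 kPa.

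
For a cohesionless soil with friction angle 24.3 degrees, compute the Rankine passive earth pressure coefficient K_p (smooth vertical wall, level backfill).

2.40

K_p = (1 + sin φ)/(1 − sin φ) = tan²(45° + 24.3°/2) = 2.399.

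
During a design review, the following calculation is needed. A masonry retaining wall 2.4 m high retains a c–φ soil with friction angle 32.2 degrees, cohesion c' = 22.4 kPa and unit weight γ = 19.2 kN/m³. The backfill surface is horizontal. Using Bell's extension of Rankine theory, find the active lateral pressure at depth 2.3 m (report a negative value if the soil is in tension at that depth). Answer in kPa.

-11.3 kPa

K_a = (1 − sin φ)/(1 + sin φ) = 0.3047.
σ_a = K_a γ z − 2c√K_a = 0.3047×19.2×2.3 − 2×22.4×0.5520 = -11.27 kPa.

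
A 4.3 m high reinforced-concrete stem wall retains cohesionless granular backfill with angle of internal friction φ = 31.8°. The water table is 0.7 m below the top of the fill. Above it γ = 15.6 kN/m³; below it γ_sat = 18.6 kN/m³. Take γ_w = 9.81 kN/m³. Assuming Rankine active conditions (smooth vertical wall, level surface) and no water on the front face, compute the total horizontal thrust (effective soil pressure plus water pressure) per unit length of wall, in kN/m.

94.6 kN/m

K_a = tan²(45° − φ/2) = 0.3098.
γ' = 18.6 − 9.81 = 8.790 kN/m³. Depth below WT = 3.6 m.
σ'_h at WT = K_a γ d_w = 3.383 kPa; at base = 3.383 + K_a γ' × 3.6 = 13.19 kPa.
P₁ (0–0.7 m) = ½×3.383×0.7 = 1.184. P₂ (0.7–4.3 m) = ½(3.383+13.19)×3.6 = 29.82.
P_w = ½ γ_w h₂² = 0.5×9.81×3.6² = 63.57. Total = 1.184+29.82+63.57 = 94.58 kN/m.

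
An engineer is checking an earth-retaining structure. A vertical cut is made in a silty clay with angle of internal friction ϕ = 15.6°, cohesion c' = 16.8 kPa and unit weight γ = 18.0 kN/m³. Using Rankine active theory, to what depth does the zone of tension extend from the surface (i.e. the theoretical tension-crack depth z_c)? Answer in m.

2.46 m

K_a = tan²(45° − 15.6°/2) = 0.5761; √K_a = 0.7590.
The active pressure is zero where K_a γ z = 2c√K_a, so z_c = 2c/(γ√K_a) = 2×16.8/(18.0×0.7590) = 2.459 m.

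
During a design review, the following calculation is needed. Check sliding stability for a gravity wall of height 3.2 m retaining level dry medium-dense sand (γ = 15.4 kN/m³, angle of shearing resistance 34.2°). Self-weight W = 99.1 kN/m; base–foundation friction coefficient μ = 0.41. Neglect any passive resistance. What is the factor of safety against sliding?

1.84

K_a = tan²(45° − 34.2°/2) = 0.2803.
P_a = ½K_aγH² = 0.5×0.2803×15.4×3.2² = 22.10 kN/m, acting at H/3 = 1.067 m above the base.
FS_sliding = μW / P_a = 0.41×99.1 / 22.10 = 1.838.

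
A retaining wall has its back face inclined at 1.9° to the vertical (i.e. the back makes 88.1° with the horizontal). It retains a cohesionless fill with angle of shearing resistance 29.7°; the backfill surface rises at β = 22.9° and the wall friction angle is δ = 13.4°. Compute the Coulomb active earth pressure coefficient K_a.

0.481

K_a = sin²(α+φ) / [sin²α · sin(α−δ) · (1 + √{sin(φ+δ)sin(φ−β) / (sin(α−δ)sin(α+β))})²].
With α = 88.1°, φ = 29.7°, δ = 13.4°, β = 22.9°: K_a = 0.4807.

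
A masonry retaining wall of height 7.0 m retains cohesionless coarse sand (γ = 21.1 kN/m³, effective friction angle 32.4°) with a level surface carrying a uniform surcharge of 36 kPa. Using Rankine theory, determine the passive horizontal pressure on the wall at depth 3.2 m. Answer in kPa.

K_p = (1 + sin φ)/(1 − sin φ) = 3.309.
σ_v = γz + q = 21.1 × 3.2 + 36 = 103.5 kPa.
σ_h = K_p σ_v = 3.309 × 103.5 = 342.5 kPa.

343 kPa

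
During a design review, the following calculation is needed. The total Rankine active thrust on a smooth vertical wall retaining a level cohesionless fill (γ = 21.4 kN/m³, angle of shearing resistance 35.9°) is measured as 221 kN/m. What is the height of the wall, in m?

8.90 m

K_a = 0.2607. P_a = ½ K_a γ H² ⇒ H = √(2P_a/(K_a γ)).
H = √(2×221/(0.2607×21.4)) = 8.900 m.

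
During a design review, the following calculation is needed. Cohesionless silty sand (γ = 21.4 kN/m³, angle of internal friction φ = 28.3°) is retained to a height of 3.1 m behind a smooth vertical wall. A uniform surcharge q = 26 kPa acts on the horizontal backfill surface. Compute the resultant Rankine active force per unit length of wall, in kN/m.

65.4 kN/m

K_a = tan²(45° − φ/2) = 0.3568.
Soil triangle: ½ K_a γ H² = 0.5×0.3568×21.4×3.1² = 36.69 kN/m.
Surcharge rectangle: K_a q H = 0.3568×26×3.1 = 28.76 kN/m.
Total = 36.69 + 28.76 = 65.44 kN/m.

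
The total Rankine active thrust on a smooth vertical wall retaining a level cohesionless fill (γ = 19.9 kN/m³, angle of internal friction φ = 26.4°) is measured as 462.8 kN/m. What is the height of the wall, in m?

K_a = 0.3844. P_a = ½ K_a γ H² ⇒ H = √(2P_a/(K_a γ)).
H = √(2×462.8/(0.3844×19.9)) = 11.00 m.

11.0 m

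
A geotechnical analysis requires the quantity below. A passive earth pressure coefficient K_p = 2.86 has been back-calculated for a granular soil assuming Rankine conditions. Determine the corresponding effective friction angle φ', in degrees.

28.8°

K_p = (1+sin φ)/(1−sin φ) ⇒ sin φ = (K_p − 1)/(K_p + 1) = 0.4819.
φ = arcsin(0.4819) = 28.81°.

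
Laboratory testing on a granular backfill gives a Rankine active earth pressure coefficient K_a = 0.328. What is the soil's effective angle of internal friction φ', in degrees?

30.4°

K_a = tan²(45° − φ/2) ⇒ 45° − φ/2 = arctan(√0.328) = 29.80°.
φ = 2(45° − 29.80°) = 30.40°.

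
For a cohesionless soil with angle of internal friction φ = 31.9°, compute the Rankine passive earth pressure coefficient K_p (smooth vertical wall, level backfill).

3.24

K_p = (1 + sin φ)/(1 − sin φ) = tan²(45° + 31.9°/2) = 3.241.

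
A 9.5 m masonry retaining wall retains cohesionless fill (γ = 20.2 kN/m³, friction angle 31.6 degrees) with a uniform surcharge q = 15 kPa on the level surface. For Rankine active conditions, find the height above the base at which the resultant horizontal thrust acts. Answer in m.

K_a = 0.3123.
Triangular part P₁ = ½K_aγH² = 284.7 at H/3 = 3.167 m; rectangular part P₂ = K_a q H = 44.51 at H/2 = 4.750 m.
ȳ = (P₁·3.167 + P₂·4.750)/(P₁+P₂) = 3.381 m.

3.38 m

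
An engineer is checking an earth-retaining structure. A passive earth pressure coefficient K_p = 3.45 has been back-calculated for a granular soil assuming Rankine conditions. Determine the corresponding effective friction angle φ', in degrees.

K_p = (1+sin φ)/(1−sin φ) ⇒ sin φ = (K_p − 1)/(K_p + 1) = 0.5506.
φ = arcsin(0.5506) = 33.41°.

33.4°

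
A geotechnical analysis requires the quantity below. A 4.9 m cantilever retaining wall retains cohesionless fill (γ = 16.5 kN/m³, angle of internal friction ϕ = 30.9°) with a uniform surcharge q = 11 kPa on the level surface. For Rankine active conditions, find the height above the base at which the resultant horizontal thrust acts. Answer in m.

K_a = 0.3214.
Triangular part P₁ = ½K_aγH² = 63.66 at H/3 = 1.633 m; rectangular part P₂ = K_a q H = 17.32 at H/2 = 2.450 m.
ȳ = (P₁·1.633 + P₂·2.450)/(P₁+P₂) = 1.808 m.

1.81 m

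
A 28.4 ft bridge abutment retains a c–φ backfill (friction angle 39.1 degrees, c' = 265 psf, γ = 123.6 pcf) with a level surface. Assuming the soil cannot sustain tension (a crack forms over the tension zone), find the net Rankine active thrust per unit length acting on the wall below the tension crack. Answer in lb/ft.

5260 lb/ft

K_a = 0.2265; √K_a = 0.4759.
Tension-crack depth z_c = 2c/(γ√K_a) = 2×265/(123.6×0.4759) = 9.010 ft.
σ_a at base = K_a γ H − 2c√K_a = 0.2265×123.6×28.4 − 2×265×0.4759 = 542.8 psf.
P_a = ½ × 542.8 × (H − z_c) = 0.5×542.8×19.39 = 5262 lb/ft.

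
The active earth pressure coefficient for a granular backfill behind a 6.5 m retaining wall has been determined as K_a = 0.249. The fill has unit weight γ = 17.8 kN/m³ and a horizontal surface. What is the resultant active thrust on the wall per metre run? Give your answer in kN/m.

P = ½ K_a γ H² = 0.5 × 0.249 × 17.8 × 6.5² = 93.63 kN/m.

93.6 kN/m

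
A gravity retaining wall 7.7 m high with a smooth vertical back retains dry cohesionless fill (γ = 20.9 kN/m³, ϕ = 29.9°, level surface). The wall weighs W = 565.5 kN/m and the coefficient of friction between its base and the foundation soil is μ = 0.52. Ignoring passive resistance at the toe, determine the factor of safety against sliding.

K_a = tan²(45° − 29.9°/2) = 0.3347.
P_a = ½K_aγH² = 0.5×0.3347×20.9×7.7² = 207.4 kN/m, acting at H/3 = 2.567 m above the base.
FS_sliding = μW / P_a = 0.52×565.5 / 207.4 = 1.418.

1.42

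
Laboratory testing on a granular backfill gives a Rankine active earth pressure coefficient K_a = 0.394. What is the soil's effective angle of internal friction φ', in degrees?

K_a = tan²(45° − φ/2) ⇒ 45° − φ/2 = arctan(√0.394) = 32.12°.
φ = 2(45° − 32.12°) = 25.77°.

25.8°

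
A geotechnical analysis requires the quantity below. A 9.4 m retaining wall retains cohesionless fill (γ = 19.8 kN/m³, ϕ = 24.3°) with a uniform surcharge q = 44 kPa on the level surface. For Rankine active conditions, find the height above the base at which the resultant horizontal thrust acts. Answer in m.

3.64 m

K_a = 0.4169.
Triangular part P₁ = ½K_aγH² = 364.7 at H/3 = 3.133 m; rectangular part P₂ = K_a q H = 172.4 at H/2 = 4.700 m.
ȳ = (P₁·3.133 + P₂·4.700)/(P₁+P₂) = 3.636 m.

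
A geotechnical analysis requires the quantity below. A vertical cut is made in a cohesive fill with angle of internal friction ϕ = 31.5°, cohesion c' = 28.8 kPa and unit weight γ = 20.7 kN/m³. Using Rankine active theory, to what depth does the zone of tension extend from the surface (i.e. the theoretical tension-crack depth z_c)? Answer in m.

K_a = tan²(45° − 31.5°/2) = 0.3136; √K_a = 0.5600.
The active pressure is zero where K_a γ z = 2c√K_a, so z_c = 2c/(γ√K_a) = 2×28.8/(20.7×0.5600) = 4.969 m.

4.97 m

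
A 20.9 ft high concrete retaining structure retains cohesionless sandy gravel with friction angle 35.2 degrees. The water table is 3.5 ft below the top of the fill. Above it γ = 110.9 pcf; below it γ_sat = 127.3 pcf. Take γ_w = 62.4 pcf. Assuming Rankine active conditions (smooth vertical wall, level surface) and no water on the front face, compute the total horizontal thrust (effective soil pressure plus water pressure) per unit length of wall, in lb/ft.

K_a = tan²(45° − φ/2) = 0.2687.
γ' = 127.3 − 62.4 = 64.90 pcf. Depth below WT = 17.4 ft.
σ'_h at WT = K_a γ d_w = 104.3 psf; at base = 104.3 + K_a γ' × 17.4 = 407.7 psf.
P₁ (0–3.5 ft) = ½×104.3×3.5 = 182.5. P₂ (3.5–20.9 ft) = ½(104.3+407.7)×17.4 = 4454.
P_w = ½ γ_w h₂² = 0.5×62.4×17.4² = 9446. Total = 182.5+4454+9446 = 14080 lb/ft.

14100 lb/ft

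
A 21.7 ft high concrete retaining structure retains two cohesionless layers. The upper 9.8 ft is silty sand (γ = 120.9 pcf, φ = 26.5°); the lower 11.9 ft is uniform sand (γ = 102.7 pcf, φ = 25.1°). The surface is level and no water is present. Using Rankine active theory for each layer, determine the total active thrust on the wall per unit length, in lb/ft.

K_a1 = tan²(45°−26.5°/2) = 0.3829; K_a2 = tan²(45°−25.1°/2) = 0.4043.
Layer 1: σ at base = K_a1 γ₁ h₁ = 453.7 psf; P₁ = ½×453.7×9.8 = 2223.
Layer 2: σ_v at top = γ₁h₁ = 1185; σ_h top = K_a2×1185 = 479.0; σ_h base = K_a2×(1185+102.7×11.9) = 973.1.
P₂ = ½(479.0+973.1)×11.9 = 8640. Total P_a = 2223+8640 = 10860 lb/ft.

10900 lb/ft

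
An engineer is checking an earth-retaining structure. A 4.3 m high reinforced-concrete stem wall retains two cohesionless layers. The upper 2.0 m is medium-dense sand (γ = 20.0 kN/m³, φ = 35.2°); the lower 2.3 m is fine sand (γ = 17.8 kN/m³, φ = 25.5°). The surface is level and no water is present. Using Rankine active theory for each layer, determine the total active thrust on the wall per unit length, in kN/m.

66.1 kN/m

K_a1 = tan²(45°−35.2°/2) = 0.2687; K_a2 = tan²(45°−25.5°/2) = 0.3981.
Layer 1: σ at base = K_a1 γ₁ h₁ = 10.75 kPa; P₁ = ½×10.75×2.0 = 10.75.
Layer 2: σ_v at top = γ₁h₁ = 40.00; σ_h top = K_a2×40.00 = 15.92; σ_h base = K_a2×(40.00+17.8×2.3) = 32.22.
P₂ = ½(15.92+32.22)×2.3 = 55.37. Total P_a = 10.75+55.37 = 66.12 kN/m.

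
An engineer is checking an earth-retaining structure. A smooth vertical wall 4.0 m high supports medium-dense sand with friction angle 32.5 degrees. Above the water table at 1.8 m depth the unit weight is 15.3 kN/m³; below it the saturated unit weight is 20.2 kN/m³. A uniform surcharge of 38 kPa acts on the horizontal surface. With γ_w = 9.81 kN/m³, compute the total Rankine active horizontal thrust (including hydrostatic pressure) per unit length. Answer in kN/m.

103 kN/m

K_a = tan²(45° − φ/2) = 0.3010.
γ' = 20.2 − 9.81 = 10.39 kN/m³. h₂ = H − d_w = 2.2 m.
σ'_h: at surface K_a·q = 11.44; at WT K_a(q+γd_w) = 19.73; at base K_a(q+γd_w+γ'h₂) = 26.61 kPa.
P₁ = ½(11.44+19.73)×1.8 = 28.05; P₂ = ½(19.73+26.61)×2.2 = 50.97; P_w = ½γ_w h₂² = 23.74.
Total = 28.05+50.97+23.74 = 102.8 kN/m.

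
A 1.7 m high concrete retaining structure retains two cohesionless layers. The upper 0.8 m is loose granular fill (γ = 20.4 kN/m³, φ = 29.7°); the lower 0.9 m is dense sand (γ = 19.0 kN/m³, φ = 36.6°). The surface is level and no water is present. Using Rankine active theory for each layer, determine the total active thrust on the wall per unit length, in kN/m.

7.86 kN/m

K_a1 = tan²(45°−29.7°/2) = 0.3374; K_a2 = tan²(45°−36.6°/2) = 0.2530.
Layer 1: σ at base = K_a1 γ₁ h₁ = 5.506 kPa; P₁ = ½×5.506×0.8 = 2.202.
Layer 2: σ_v at top = γ₁h₁ = 16.32; σ_h top = K_a2×16.32 = 4.128; σ_h base = K_a2×(16.32+19.0×0.9) = 8.454.
P₂ = ½(4.128+8.454)×0.9 = 5.662. Total P_a = 2.202+5.662 = 7.864 kN/m.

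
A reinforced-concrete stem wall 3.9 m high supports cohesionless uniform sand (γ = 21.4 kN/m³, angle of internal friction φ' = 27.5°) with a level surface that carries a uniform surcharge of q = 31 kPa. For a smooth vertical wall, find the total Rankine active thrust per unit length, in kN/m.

K_a = tan²(45° − φ/2) = 0.3682.
Soil triangle: ½ K_a γ H² = 0.5×0.3682×21.4×3.9² = 59.93 kN/m.
Surcharge rectangle: K_a q H = 0.3682×31×3.9 = 44.52 kN/m.
Total = 59.93 + 44.52 = 104.4 kN/m.

104 kN/m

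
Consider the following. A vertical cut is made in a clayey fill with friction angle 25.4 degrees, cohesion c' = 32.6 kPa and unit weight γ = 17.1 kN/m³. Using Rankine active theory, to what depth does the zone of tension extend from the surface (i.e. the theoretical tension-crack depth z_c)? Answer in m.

6.03 m

K_a = tan²(45° − 25.4°/2) = 0.3996; √K_a = 0.6322.
The active pressure is zero where K_a γ z = 2c√K_a, so z_c = 2c/(γ√K_a) = 2×32.6/(17.1×0.6322) = 6.031 m.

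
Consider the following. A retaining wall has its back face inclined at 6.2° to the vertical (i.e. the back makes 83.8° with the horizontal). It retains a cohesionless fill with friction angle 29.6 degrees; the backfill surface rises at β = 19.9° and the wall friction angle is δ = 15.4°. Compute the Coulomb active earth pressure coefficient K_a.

K_a = sin²(α+φ) / [sin²α · sin(α−δ) · (1 + √{sin(φ+δ)sin(φ−β) / (sin(α−δ)sin(α+β))})²].
With α = 83.8°, φ = 29.6°, δ = 15.4°, β = 19.9°: K_a = 0.4933.

0.493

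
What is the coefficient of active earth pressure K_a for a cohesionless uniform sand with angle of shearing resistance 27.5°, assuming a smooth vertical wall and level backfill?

0.368

K_a = tan²(45° − φ/2) = tan²(31.25°) = 0.3682.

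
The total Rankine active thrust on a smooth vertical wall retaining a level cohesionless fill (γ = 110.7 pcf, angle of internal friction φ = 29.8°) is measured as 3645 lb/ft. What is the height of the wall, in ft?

14.0 ft

K_a = 0.3360. P_a = ½ K_a γ H² ⇒ H = √(2P_a/(K_a γ)).
H = √(2×3645/(0.3360×110.7)) = 14.00 ft.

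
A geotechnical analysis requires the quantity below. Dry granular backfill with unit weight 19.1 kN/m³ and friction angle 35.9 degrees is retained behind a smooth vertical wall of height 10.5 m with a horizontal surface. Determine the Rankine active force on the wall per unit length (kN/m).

K_a = tan²(45° − φ/2) = 0.2607.
P_a = ½ K_a γ H² = 0.5 × 0.2607 × 19.1 × 10.5² = 274.5 kN/m.

275 kN/m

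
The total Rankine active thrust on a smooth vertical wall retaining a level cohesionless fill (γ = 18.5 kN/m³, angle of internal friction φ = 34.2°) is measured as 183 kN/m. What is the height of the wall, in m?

K_a = 0.2803. P_a = ½ K_a γ H² ⇒ H = √(2P_a/(K_a γ)).
H = √(2×183/(0.2803×18.5)) = 8.401 m.

8.40 m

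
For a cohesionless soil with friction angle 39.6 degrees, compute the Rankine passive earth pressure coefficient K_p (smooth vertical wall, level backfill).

4.52

K_p = (1 + sin φ)/(1 − sin φ) = tan²(45° + 39.6°/2) = 4.516.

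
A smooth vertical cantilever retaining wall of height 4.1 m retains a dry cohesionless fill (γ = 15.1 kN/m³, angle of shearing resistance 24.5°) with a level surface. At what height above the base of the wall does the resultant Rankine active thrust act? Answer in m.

1.37 m

K_a = 0.4137.
The pressure distribution is triangular, so the resultant acts at H/3 above the base = 4.1/3 = 1.367 m.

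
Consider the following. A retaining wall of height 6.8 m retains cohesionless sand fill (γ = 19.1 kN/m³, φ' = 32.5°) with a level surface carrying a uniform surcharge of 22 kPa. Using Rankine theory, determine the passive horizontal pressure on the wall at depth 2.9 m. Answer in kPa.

K_p = (1 + sin φ)/(1 − sin φ) = 3.322.
σ_v = γz + q = 19.1 × 2.9 + 22 = 77.39 kPa.
σ_h = K_p σ_v = 3.322 × 77.39 = 257.1 kPa.

257 kPa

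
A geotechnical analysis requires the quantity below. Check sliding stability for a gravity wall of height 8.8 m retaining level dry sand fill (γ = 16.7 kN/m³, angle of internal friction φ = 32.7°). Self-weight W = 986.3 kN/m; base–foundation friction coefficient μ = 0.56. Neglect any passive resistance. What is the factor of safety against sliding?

2.86

K_a = tan²(45° − 32.7°/2) = 0.2985.
P_a = ½K_aγH² = 0.5×0.2985×16.7×8.8² = 193.0 kN/m, acting at H/3 = 2.933 m above the base.
FS_sliding = μW / P_a = 0.56×986.3 / 193.0 = 2.862.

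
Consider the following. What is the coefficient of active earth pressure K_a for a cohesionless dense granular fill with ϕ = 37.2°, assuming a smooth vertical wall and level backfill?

K_a = (1 − sin φ)/(1 + sin φ) = (1 − sin 37.2°)/(1 + sin 37.2°) = 0.2464.

0.246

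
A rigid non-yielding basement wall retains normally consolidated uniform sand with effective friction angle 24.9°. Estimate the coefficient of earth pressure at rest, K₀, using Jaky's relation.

K₀ = 1 − sin φ' = 1 − sin 24.9° = 0.5790.

0.579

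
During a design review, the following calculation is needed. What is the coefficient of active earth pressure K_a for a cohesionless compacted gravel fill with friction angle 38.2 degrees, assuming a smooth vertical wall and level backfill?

0.236

K_a = tan²(45° − φ/2) = tan²(25.90°) = 0.2358.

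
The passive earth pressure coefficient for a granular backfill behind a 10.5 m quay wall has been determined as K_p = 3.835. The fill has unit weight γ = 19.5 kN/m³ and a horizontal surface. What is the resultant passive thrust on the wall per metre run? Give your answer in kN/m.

P = ½ K_p γ H² = 0.5 × 3.835 × 19.5 × 10.5² = 4122 kN/m.

4120 kN/m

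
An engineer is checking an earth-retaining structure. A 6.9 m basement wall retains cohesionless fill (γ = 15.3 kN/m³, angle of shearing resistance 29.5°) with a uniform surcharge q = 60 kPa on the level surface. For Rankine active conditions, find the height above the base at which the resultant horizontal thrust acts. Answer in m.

2.91 m

K_a = 0.3401.
Triangular part P₁ = ½K_aγH² = 123.9 at H/3 = 2.300 m; rectangular part P₂ = K_a q H = 140.8 at H/2 = 3.450 m.
ȳ = (P₁·2.300 + P₂·3.450)/(P₁+P₂) = 2.912 m.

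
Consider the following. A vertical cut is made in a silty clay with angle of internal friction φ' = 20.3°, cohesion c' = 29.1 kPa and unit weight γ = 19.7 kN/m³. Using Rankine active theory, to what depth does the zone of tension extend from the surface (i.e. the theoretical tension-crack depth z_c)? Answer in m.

4.24 m

K_a = tan²(45° − 20.3°/2) = 0.4849; √K_a = 0.6963.
The active pressure is zero where K_a γ z = 2c√K_a, so z_c = 2c/(γ√K_a) = 2×29.1/(19.7×0.6963) = 4.243 m.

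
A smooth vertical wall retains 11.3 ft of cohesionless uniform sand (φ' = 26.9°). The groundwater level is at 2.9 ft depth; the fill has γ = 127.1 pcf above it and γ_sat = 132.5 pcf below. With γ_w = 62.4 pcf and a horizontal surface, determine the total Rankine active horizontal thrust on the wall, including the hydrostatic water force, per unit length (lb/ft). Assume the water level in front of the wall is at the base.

4500 lb/ft

K_a = tan²(45° − φ/2) = 0.3770.
γ' = 132.5 − 62.4 = 70.10 pcf. Depth below WT = 8.4 ft.
σ'_h at WT = K_a γ d_w = 139.0 psf; at base = 139.0 + K_a γ' × 8.4 = 360.9 psf.
P₁ (0–2.9 ft) = ½×139.0×2.9 = 201.5. P₂ (2.9–11.3 ft) = ½(139.0+360.9)×8.4 = 2100.
P_w = ½ γ_w h₂² = 0.5×62.4×8.4² = 2201. Total = 201.5+2100+2201 = 4503 lb/ft.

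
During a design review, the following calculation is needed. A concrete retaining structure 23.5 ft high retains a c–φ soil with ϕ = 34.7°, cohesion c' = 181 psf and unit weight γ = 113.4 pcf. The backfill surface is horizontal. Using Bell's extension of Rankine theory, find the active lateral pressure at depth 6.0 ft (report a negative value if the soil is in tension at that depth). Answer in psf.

-2.90 psf

K_a = (1 − sin φ)/(1 + sin φ) = 0.2745.
σ_a = K_a γ z − 2c√K_a = 0.2745×113.4×6.0 − 2×181×0.5239 = -2.902 psf.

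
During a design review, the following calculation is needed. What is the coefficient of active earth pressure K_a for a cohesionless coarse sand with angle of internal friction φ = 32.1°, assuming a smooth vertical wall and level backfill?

0.306

K_a = tan²(45° − φ/2) = tan²(28.95°) = 0.3060.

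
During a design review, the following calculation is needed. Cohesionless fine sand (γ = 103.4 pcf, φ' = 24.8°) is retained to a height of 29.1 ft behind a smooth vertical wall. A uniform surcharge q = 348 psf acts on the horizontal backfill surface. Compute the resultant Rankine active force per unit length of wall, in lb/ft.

22000 lb/ft

K_a = tan²(45° − φ/2) = 0.4090.
Soil triangle: ½ K_a γ H² = 0.5×0.4090×103.4×29.1² = 17910 lb/ft.
Surcharge rectangle: K_a q H = 0.4090×348×29.1 = 4142 lb/ft.
Total = 17910 + 4142 = 22050 lb/ft.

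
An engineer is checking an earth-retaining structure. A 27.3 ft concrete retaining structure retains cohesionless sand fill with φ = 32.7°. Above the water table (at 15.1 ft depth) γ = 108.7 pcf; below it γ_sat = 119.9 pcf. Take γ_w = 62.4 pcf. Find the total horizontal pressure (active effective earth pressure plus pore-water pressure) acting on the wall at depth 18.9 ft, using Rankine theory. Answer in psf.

792 psf

K_a = (1 − sin φ)/(1 + sin φ) = 0.2985.
γ' = 119.9 − 62.4 = 57.50 pcf.
Effective vertical stress at 18.9 ft: σ'_v = 108.7×15.1 + 57.50×3.80 = 1860 psf.
σ'_h = K_a σ'_v = 0.2985 × 1860 = 555.2 psf; u = γ_w × 3.80 = 237.1 psf.
Total σ_h = 555.2 + 237.1 = 792.3 psf.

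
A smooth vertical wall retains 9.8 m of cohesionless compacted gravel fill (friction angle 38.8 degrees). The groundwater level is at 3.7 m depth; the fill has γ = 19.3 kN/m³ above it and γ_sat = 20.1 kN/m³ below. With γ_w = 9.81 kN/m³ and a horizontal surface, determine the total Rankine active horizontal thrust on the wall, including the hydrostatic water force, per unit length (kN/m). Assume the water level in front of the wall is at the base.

K_a = tan²(45° − φ/2) = 0.2296.
γ' = 20.1 − 9.81 = 10.29 kN/m³. Depth below WT = 6.1 m.
σ'_h at WT = K_a γ d_w = 16.39 kPa; at base = 16.39 + K_a γ' × 6.1 = 30.80 kPa.
P₁ (0–3.7 m) = ½×16.39×3.7 = 30.33. P₂ (3.7–9.8 m) = ½(16.39+30.80)×6.1 = 143.9.
P_w = ½ γ_w h₂² = 0.5×9.81×6.1² = 182.5. Total = 30.33+143.9+182.5 = 356.8 kN/m.

357 kN/m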